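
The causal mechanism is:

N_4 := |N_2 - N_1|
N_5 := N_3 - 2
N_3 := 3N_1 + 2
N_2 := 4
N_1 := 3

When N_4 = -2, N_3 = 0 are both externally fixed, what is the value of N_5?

The joint intervention fixes N_4 = -2, N_3 = 0, removing each variable's own equation.
N_5 = N_3 - 2  [with N_3=0]  = -2

-2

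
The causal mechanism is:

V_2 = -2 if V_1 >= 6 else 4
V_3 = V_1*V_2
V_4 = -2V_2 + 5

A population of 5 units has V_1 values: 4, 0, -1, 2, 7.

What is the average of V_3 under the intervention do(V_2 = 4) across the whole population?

9.6

Under do(V_2=4), V_2's equation is replaced by V_2=4 for every unit. Per-unit V_3: 16, 0, -4, 8, 28. Mean = 9.6.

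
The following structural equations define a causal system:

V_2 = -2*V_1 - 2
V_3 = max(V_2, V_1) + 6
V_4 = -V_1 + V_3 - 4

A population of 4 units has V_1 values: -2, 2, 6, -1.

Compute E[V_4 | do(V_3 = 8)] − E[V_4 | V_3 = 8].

-1.25

do(V_3=8) breaks V_3's dependence on V_1. With V_3=8 fixed, V_4 across the units is 6, 2, -2, 5, mean 2.75.
E[V_4|V_3=8] averages over only the 2 units with V_3=8 (V_1 = -2, 2): V_4 = 6, 2, mean 4.
Difference = 2.75 − 4 = -1.25.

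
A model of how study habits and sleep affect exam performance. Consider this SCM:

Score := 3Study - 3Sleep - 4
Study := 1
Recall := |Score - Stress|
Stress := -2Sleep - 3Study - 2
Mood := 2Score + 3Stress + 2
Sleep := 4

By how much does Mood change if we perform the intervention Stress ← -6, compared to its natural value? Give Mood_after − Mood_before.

21

do(Stress=-6) replaces the equation Stress := -2Sleep - 3Study - 2 with the constant Stress = -6.
Score = 3Study - 3Sleep - 4  [with Study=1, Sleep=4]  = -13
Mood = 2Score + 3Stress + 2  [with Score=-13, Stress=-6]  = -42
Without intervention: Stress = -2Sleep - 3Study - 2  [with Sleep=4, Study=1]  = -13; Score = 3Study - 3Sleep - 4  [with Study=1, Sleep=4]  = -13; Mood = 2Score + 3Stress + 2  [with Score=-13, Stress=-13]  = -63.
Change = -42 − (-63) = 21.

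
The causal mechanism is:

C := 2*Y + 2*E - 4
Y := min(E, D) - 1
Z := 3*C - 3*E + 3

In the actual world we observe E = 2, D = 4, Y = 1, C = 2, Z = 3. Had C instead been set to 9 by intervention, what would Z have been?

24

Intervening sets C = 9 and removes its equation (C := 2*Y + 2*E - 4).
Z = 3*C - 3*E + 3  [with C=9, E=2]  = 24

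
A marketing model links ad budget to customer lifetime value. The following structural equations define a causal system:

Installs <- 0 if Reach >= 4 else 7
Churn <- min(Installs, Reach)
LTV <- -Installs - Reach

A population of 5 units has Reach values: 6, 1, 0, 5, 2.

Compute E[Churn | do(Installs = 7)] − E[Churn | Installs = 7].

1.8

The intervention sets Installs=7 in all 5 units regardless of Reach. Recomputing Churn per unit gives 6, 1, 0, 5, 2; average 2.8.
Observing Installs=7 restricts to units where Installs's equation naturally yields 7: Reach ∈ {1, 0, 2}. In that subpopulation Churn = 1, 0, 2, mean 1.
Difference = 2.8 − 1 = 1.8.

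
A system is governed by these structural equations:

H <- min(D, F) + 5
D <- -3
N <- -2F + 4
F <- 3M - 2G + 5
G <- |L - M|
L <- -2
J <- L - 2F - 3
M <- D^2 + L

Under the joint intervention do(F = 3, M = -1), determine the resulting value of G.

Under do(F = 3, M = -1), each intervened variable's structural equation is replaced by its fixed value.
G = |L - M|  [with L=-2, M=-1]  = 1

1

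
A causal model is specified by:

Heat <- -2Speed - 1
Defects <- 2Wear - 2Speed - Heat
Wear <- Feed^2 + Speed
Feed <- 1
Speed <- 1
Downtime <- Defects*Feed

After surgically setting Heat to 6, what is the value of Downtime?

The intervention breaks the incoming arrows to Heat: Heat <- -2Speed - 1 no longer applies, and Heat = 6.
Wear = Feed^2 + Speed  [with Feed=1, Speed=1]  = 2
Defects = 2Wear - 2Speed - Heat  [with Wear=2, Speed=1, Heat=6]  = -4
Downtime = Defects*Feed  [with Defects=-4, Feed=1]  = -4

-4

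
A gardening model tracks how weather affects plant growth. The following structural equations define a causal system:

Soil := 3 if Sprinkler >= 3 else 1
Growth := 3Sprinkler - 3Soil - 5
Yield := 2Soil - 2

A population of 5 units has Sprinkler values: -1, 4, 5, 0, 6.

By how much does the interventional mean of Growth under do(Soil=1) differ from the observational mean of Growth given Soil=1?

9.9

do(Soil=1) breaks Soil's dependence on Sprinkler. With Soil=1 fixed, Growth across the units is -11, 4, 7, -8, 10, mean 0.4.
Observing Soil=1 restricts to units where Soil's equation naturally yields 1: Sprinkler ∈ {-1, 0}. In that subpopulation Growth = -11, -8, mean -9.5.
Difference = 0.4 − (-9.5) = 9.9.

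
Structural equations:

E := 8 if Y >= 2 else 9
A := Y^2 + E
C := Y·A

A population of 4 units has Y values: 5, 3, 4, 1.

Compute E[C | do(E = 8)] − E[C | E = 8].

do(E=8) breaks E's dependence on Y. With E=8 fixed, C across the units is 165, 51, 96, 9, mean 80.25.
Conditioning on E=8 selects the 3 unit(s) with Y ∈ {5, 3, 4}. Their C values: 165, 51, 96. Mean = 104.
Difference = 80.25 − 104 = -23.75.

-23.75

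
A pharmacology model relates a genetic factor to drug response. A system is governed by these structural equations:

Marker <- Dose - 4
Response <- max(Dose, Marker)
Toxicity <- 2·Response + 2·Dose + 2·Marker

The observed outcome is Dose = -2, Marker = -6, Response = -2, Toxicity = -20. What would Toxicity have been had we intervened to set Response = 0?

The intervention breaks the incoming arrows to Response: Response <- max(Dose, Marker) no longer applies, and Response = 0.
Marker = Dose - 4  [with Dose=-2]  = -6
Toxicity = 2·Response + 2·Dose + 2·Marker  [with Response=0, Dose=-2, Marker=-6]  = -16

-16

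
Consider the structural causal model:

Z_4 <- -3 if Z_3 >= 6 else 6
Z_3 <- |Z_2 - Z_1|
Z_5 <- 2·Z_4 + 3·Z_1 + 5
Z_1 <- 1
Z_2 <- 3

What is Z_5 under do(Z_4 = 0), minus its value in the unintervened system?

-12

Intervening sets Z_4 = 0 and removes its equation (Z_4 <- -3 if Z_3 >= 6 else 6).
Z_5 = 2·Z_4 + 3·Z_1 + 5  [with Z_4=0, Z_1=1]  = 8
Without intervention: Z_3 = |Z_2 - Z_1|  [with Z_2=3, Z_1=1]  = 2; Z_4 = -3 if Z_3 >= 6 else 6  [with Z_3=2]  = 6; Z_5 = 2·Z_4 + 3·Z_1 + 5  [with Z_4=6, Z_1=1]  = 20.
Change = 8 − 20 = -12.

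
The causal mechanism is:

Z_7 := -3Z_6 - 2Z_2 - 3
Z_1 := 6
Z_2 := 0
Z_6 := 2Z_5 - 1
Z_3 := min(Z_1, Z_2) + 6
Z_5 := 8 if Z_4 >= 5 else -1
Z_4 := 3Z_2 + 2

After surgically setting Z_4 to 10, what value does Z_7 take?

The intervention breaks the incoming arrows to Z_4: Z_4 := 3Z_2 + 2 no longer applies, and Z_4 = 10.
Z_5 = 8 if Z_4 >= 5 else -1  [with Z_4=10]  = 8
Z_6 = 2Z_5 - 1  [with Z_5=8]  = 15
Z_7 = -3Z_6 - 2Z_2 - 3  [with Z_6=15, Z_2=0]  = -48

-48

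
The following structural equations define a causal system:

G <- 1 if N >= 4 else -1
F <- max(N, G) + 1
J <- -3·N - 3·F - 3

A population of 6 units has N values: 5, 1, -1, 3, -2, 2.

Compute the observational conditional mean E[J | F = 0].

E[J|F=0] averages over only the 2 units with F=0 (N = -1, -2): J = 0, 3, mean 1.5.

1.5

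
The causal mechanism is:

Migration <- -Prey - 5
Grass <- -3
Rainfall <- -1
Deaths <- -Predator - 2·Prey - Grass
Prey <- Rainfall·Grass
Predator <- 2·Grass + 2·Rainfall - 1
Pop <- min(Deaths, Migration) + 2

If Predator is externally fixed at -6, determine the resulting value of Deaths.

3

Intervening sets Predator = -6 and removes its equation (Predator <- 2·Grass + 2·Rainfall - 1).
Prey = Rainfall·Grass  [with Rainfall=-1, Grass=-3]  = 3
Deaths = -Predator - 2·Prey - Grass  [with Predator=-6, Prey=3, Grass=-3]  = 3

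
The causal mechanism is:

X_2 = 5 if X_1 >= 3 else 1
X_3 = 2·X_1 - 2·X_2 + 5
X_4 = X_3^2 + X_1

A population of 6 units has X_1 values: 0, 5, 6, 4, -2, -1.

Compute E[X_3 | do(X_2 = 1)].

do(X_2=1) breaks X_2's dependence on X_1. With X_2=1 fixed, X_3 across the units is 3, 13, 15, 11, -1, 1, mean 7.

7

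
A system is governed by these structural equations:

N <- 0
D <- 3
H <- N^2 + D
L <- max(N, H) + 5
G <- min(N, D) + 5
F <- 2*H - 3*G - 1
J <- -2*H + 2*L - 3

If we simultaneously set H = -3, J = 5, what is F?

Under do(H = -3, J = 5), each intervened variable's structural equation is replaced by its fixed value.
G = min(N, D) + 5  [with N=0, D=3]  = 5
F = 2*H - 3*G - 1  [with H=-3, G=5]  = -22

-22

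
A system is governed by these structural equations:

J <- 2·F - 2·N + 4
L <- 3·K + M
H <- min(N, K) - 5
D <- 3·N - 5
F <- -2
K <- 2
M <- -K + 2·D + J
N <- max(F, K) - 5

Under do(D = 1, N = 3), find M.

The joint intervention fixes D = 1, N = 3, removing each variable's own equation.
J = 2·F - 2·N + 4  [with F=-2, N=3]  = -6
M = -K + 2·D + J  [with K=2, D=1, J=-6]  = -6

-6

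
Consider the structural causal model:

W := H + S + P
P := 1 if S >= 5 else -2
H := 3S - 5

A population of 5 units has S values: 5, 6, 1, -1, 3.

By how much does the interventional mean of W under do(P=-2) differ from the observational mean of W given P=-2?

7.2

do(P=-2) breaks P's dependence on S. With P=-2 fixed, W across the units is 13, 17, -3, -11, 5, mean 4.2.
E[W|P=-2] averages over only the 3 units with P=-2 (S = 1, -1, 3): W = -3, -11, 5, mean -3.
Difference = 4.2 − (-3) = 7.2.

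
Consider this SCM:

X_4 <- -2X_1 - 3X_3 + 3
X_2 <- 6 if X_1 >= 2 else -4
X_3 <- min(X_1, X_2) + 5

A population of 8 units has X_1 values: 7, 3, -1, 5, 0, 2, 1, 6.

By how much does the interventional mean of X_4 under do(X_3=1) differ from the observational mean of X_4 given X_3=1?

-5.75

Under do(X_3=1), X_3's equation is replaced by X_3=1 for every unit. Per-unit X_4: -14, -6, 2, -10, 0, -4, -2, -12. Mean = -5.75.
Conditioning on X_3=1 selects the 3 unit(s) with X_1 ∈ {-1, 0, 1}. Their X_4 values: 2, 0, -2. Mean = 0.
Difference = -5.75 − 0 = -5.75.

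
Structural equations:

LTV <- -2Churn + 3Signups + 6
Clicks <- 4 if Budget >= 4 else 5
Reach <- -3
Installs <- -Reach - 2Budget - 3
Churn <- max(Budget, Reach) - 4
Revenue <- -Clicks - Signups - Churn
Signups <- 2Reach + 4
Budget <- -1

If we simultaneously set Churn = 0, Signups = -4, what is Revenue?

-1

Setting Churn = 0, Signups = -4 by intervention discards those variables' equations.
Clicks = 4 if Budget >= 4 else 5  [with Budget=-1]  = 5
Revenue = -Clicks - Signups - Churn  [with Clicks=5, Signups=-4, Churn=0]  = -1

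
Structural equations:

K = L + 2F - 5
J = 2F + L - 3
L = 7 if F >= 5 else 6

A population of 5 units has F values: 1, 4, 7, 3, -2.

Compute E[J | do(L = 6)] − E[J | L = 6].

2.2

The intervention sets L=6 in all 5 units regardless of F. Recomputing J per unit gives 5, 11, 17, 9, -1; average 8.2.
Observing L=6 restricts to units where L's equation naturally yields 6: F ∈ {1, 4, 3, -2}. In that subpopulation J = 5, 11, 9, -1, mean 6.
Difference = 8.2 − 6 = 2.2.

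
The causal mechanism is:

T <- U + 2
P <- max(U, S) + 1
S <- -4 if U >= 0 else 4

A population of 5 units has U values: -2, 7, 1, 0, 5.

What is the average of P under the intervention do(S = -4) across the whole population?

Every unit gets S=-4 under the intervention. P values become -1, 8, 2, 1, 6; E[P|do(S=-4)] = 3.2.

3.2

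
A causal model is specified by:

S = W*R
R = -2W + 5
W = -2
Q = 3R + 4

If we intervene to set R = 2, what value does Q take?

The intervention breaks the incoming arrows to R: R = -2W + 5 no longer applies, and R = 2.
Q = 3R + 4  [with R=2]  = 10

10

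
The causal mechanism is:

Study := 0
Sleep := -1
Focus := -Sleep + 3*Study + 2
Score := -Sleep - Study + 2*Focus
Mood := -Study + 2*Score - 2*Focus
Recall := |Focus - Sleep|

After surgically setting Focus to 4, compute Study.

0

Under do(Focus=4), the mechanism Focus := -Sleep + 3*Study + 2 is discarded; Focus is fixed at 4.
Study is not downstream of the intervention, so its value is determined by the original equations.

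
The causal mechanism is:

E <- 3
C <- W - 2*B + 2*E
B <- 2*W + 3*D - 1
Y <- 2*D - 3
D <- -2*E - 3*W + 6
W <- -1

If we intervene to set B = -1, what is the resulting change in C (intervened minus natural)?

Intervening sets B = -1 and removes its equation (B <- 2*W + 3*D - 1).
C = W - 2*B + 2*E  [with W=-1, B=-1, E=3]  = 7
Without intervention: D = -2*E - 3*W + 6  [with E=3, W=-1]  = 3; B = 2*W + 3*D - 1  [with W=-1, D=3]  = 6; C = W - 2*B + 2*E  [with W=-1, B=6, E=3]  = -7.
Change = 7 − (-7) = 14.

14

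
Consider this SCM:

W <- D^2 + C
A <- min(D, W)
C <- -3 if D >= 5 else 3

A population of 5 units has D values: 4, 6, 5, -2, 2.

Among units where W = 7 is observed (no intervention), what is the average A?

0

E[A|W=7] averages over only the 2 units with W=7 (D = -2, 2): A = -2, 2, mean 0.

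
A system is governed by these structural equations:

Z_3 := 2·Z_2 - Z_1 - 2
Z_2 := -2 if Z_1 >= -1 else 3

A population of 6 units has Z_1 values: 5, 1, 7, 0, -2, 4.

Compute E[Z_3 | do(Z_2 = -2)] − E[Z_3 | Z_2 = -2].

0.9

The intervention sets Z_2=-2 in all 6 units regardless of Z_1. Recomputing Z_3 per unit gives -11, -7, -13, -6, -4, -10; average -8.5.
Observing Z_2=-2 restricts to units where Z_2's equation naturally yields -2: Z_1 ∈ {5, 1, 7, 0, 4}. In that subpopulation Z_3 = -11, -7, -13, -6, -10, mean -9.4.
Difference = -8.5 − (-9.4) = 0.9.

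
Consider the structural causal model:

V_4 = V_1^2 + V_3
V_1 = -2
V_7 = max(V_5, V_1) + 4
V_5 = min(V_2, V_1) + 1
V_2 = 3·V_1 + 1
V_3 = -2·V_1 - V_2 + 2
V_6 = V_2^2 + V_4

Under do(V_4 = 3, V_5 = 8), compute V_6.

28

The joint intervention fixes V_4 = 3, V_5 = 8, removing each variable's own equation.
V_2 = 3·V_1 + 1  [with V_1=-2]  = -5
V_6 = V_2^2 + V_4  [with V_2=-5, V_4=3]  = 28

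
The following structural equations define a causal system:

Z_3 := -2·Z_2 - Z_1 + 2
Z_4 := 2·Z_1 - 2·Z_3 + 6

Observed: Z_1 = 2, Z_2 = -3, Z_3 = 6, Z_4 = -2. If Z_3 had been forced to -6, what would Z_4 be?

22

The intervention breaks the incoming arrows to Z_3: Z_3 := -2·Z_2 - Z_1 + 2 no longer applies, and Z_3 = -6.
Z_4 = 2·Z_1 - 2·Z_3 + 6  [with Z_1=2, Z_3=-6]  = 22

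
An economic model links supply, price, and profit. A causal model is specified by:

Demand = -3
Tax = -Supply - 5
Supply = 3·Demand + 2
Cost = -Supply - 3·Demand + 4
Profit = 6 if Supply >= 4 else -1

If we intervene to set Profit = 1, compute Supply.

Under do(Profit=1), the mechanism Profit = 6 if Supply >= 4 else -1 is discarded; Profit is fixed at 1.
No directed path runs from Profit to Supply, so Supply keeps its natural value.
Supply = 3·Demand + 2  [with Demand=-3]  = -7

-7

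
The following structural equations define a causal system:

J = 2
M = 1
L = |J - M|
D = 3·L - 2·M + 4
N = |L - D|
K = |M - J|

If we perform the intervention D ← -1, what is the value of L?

Under do(D=-1), the mechanism D = 3·L - 2·M + 4 is discarded; D is fixed at -1.
Since L is not a descendant of the intervened variable, it is unaffected.
L = |J - M|  [with J=2, M=1]  = 1

1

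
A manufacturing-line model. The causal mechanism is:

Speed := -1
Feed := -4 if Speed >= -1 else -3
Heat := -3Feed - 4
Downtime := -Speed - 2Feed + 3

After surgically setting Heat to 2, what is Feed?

Under do(Heat=2), the mechanism Heat := -3Feed - 4 is discarded; Heat is fixed at 2.
Since Feed is not a descendant of the intervened variable, it is unaffected.
Feed = -4 if Speed >= -1 else -3  [with Speed=-1]  = -4

-4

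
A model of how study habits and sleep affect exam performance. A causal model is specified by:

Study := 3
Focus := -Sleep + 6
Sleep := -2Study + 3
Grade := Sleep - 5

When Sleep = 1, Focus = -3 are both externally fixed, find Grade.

-4

Setting Sleep = 1, Focus = -3 by intervention discards those variables' equations.
Grade = Sleep - 5  [with Sleep=1]  = -4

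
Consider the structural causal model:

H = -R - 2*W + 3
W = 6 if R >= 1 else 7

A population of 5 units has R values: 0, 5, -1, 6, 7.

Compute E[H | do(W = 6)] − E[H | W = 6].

2.6

Every unit gets W=6 under the intervention. H values become -9, -14, -8, -15, -16; E[H|do(W=6)] = -12.4.
Observing W=6 restricts to units where W's equation naturally yields 6: R ∈ {5, 6, 7}. In that subpopulation H = -14, -15, -16, mean -15.
Difference = -12.4 − (-15) = 2.6.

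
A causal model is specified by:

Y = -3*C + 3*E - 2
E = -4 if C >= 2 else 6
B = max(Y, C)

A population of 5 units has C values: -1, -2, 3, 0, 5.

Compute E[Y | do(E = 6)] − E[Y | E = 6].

Every unit gets E=6 under the intervention. Y values become 19, 22, 7, 16, 1; E[Y|do(E=6)] = 13.
Observing E=6 restricts to units where E's equation naturally yields 6: C ∈ {-1, -2, 0}. In that subpopulation Y = 19, 22, 16, mean 19.
Difference = 13 − 19 = -6.

-6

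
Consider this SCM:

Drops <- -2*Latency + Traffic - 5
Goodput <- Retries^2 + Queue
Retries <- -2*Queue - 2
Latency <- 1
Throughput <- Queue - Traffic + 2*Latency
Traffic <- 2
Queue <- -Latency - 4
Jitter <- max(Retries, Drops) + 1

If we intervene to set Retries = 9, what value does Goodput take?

do(Retries=9) replaces the equation Retries <- -2*Queue - 2 with the constant Retries = 9.
Queue = -Latency - 4  [with Latency=1]  = -5
Goodput = Retries^2 + Queue  [with Retries=9, Queue=-5]  = 76

76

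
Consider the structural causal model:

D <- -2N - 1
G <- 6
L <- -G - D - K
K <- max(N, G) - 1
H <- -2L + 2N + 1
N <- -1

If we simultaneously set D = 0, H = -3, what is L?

-11

Setting D = 0, H = -3 by intervention discards those variables' equations.
K = max(N, G) - 1  [with N=-1, G=6]  = 5
L = -G - D - K  [with G=6, D=0, K=5]  = -11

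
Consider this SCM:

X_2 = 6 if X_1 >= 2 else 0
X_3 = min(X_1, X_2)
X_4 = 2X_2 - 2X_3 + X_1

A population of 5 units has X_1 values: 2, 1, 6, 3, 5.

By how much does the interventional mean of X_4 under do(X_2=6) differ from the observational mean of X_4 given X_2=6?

The intervention sets X_2=6 in all 5 units regardless of X_1. Recomputing X_4 per unit gives 10, 11, 6, 9, 7; average 8.6.
Observing X_2=6 restricts to units where X_2's equation naturally yields 6: X_1 ∈ {2, 6, 3, 5}. In that subpopulation X_4 = 10, 6, 9, 7, mean 8.
Difference = 8.6 − 8 = 0.6.

0.6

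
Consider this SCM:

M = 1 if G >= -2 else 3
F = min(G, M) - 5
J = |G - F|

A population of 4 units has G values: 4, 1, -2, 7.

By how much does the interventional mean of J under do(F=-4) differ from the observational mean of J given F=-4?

Every unit gets F=-4 under the intervention. J values become 8, 5, 2, 11; E[J|do(F=-4)] = 6.5.
Observing F=-4 restricts to units where F's equation naturally yields -4: G ∈ {4, 1, 7}. In that subpopulation J = 8, 5, 11, mean 8.
Difference = 6.5 − 8 = -1.5.

-1.5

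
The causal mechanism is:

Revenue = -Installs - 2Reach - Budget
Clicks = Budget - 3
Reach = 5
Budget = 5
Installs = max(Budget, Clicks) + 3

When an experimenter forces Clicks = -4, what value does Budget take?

5

Under do(Clicks=-4), the mechanism Clicks = Budget - 3 is discarded; Clicks is fixed at -4.
Budget is not downstream of the intervention, so its value is determined by the original equations.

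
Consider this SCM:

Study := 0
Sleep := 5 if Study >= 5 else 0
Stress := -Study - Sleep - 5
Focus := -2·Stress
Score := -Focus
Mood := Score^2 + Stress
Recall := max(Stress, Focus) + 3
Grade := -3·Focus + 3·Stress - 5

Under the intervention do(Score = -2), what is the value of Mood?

The intervention breaks the incoming arrows to Score: Score := -Focus no longer applies, and Score = -2.
Sleep = 5 if Study >= 5 else 0  [with Study=0]  = 0
Stress = -Study - Sleep - 5  [with Study=0, Sleep=0]  = -5
Mood = Score^2 + Stress  [with Score=-2, Stress=-5]  = -1

-1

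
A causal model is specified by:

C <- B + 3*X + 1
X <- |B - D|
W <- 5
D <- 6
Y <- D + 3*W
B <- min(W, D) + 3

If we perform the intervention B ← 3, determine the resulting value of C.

13

do(B=3) replaces the equation B <- min(W, D) + 3 with the constant B = 3.
X = |B - D|  [with B=3, D=6]  = 3
C = B + 3*X + 1  [with B=3, X=3]  = 13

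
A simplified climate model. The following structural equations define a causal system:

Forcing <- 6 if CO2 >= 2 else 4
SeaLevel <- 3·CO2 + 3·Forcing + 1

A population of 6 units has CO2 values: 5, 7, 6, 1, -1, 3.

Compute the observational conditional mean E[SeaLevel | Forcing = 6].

Observing Forcing=6 restricts to units where Forcing's equation naturally yields 6: CO2 ∈ {5, 7, 6, 3}. In that subpopulation SeaLevel = 34, 40, 37, 28, mean 34.75.

34.75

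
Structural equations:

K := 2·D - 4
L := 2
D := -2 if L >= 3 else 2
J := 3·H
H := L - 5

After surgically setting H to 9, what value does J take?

27

The intervention breaks the incoming arrows to H: H := L - 5 no longer applies, and H = 9.
J = 3·H  [with H=9]  = 27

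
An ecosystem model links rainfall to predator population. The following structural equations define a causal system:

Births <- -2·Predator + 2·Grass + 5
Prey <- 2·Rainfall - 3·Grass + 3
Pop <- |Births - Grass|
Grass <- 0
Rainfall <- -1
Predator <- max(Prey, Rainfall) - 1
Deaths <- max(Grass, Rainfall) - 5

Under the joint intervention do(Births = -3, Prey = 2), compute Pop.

3

The joint intervention fixes Births = -3, Prey = 2, removing each variable's own equation.
Pop = |Births - Grass|  [with Births=-3, Grass=0]  = 3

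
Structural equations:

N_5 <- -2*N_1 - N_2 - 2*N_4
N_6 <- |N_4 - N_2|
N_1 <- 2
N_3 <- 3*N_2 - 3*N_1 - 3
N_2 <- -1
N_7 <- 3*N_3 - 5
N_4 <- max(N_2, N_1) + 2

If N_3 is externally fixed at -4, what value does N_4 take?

The intervention breaks the incoming arrows to N_3: N_3 <- 3*N_2 - 3*N_1 - 3 no longer applies, and N_3 = -4.
N_4 is not downstream of the intervention, so its value is determined by the original equations.
N_4 = max(N_2, N_1) + 2  [with N_2=-1, N_1=2]  = 4

4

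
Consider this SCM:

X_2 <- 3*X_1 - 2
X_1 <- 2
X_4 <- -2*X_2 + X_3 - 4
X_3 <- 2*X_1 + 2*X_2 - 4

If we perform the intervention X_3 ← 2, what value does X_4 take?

The intervention breaks the incoming arrows to X_3: X_3 <- 2*X_1 + 2*X_2 - 4 no longer applies, and X_3 = 2.
X_2 = 3*X_1 - 2  [with X_1=2]  = 4
X_4 = -2*X_2 + X_3 - 4  [with X_2=4, X_3=2]  = -10

-10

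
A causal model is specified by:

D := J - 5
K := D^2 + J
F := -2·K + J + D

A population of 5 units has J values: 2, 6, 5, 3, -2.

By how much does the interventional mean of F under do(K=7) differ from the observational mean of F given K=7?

The intervention sets K=7 in all 5 units regardless of J. Recomputing F per unit gives -15, -7, -9, -13, -23; average -13.4.
Observing K=7 restricts to units where K's equation naturally yields 7: J ∈ {6, 3}. In that subpopulation F = -7, -13, mean -10.
Difference = -13.4 − (-10) = -3.4.

-3.4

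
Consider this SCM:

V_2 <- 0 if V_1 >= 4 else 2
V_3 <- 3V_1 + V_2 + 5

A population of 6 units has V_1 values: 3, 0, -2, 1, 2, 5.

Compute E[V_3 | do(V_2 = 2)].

Under do(V_2=2), V_2's equation is replaced by V_2=2 for every unit. Per-unit V_3: 16, 7, 1, 10, 13, 22. Mean = 11.5.

11.5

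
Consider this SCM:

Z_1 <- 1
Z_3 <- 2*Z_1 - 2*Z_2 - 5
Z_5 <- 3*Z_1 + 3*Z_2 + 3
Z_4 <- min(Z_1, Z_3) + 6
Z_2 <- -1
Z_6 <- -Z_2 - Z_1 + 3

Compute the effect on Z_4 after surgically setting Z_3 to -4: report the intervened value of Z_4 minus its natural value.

-3

The intervention breaks the incoming arrows to Z_3: Z_3 <- 2*Z_1 - 2*Z_2 - 5 no longer applies, and Z_3 = -4.
Z_4 = min(Z_1, Z_3) + 6  [with Z_1=1, Z_3=-4]  = 2
Without intervention: Z_3 = 2*Z_1 - 2*Z_2 - 5  [with Z_1=1, Z_2=-1]  = -1; Z_4 = min(Z_1, Z_3) + 6  [with Z_1=1, Z_3=-1]  = 5.
Change = 2 − 5 = -3.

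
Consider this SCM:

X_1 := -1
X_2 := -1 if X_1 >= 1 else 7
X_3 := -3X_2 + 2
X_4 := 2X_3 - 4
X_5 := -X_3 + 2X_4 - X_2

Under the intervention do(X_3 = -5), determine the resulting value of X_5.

-30

do(X_3=-5) replaces the equation X_3 := -3X_2 + 2 with the constant X_3 = -5.
X_2 = -1 if X_1 >= 1 else 7  [with X_1=-1]  = 7
X_4 = 2X_3 - 4  [with X_3=-5]  = -14
X_5 = -X_3 + 2X_4 - X_2  [with X_3=-5, X_4=-14, X_2=7]  = -30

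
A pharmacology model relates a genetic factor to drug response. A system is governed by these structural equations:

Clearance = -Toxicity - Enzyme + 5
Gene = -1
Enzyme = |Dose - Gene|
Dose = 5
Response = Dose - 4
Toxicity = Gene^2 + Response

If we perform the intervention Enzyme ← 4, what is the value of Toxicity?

do(Enzyme=4) replaces the equation Enzyme = |Dose - Gene| with the constant Enzyme = 4.
Toxicity is not downstream of the intervention, so its value is determined by the original equations.
Response = Dose - 4  [with Dose=5]  = 1
Toxicity = Gene^2 + Response  [with Gene=-1, Response=1]  = 2

2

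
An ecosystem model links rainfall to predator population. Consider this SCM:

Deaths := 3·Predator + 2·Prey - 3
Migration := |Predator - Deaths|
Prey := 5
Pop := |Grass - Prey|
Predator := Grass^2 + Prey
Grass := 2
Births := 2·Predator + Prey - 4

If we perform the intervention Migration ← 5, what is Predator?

9

do(Migration=5) replaces the equation Migration := |Predator - Deaths| with the constant Migration = 5.
Predator is not downstream of the intervention, so its value is determined by the original equations.
Predator = Grass^2 + Prey  [with Grass=2, Prey=5]  = 9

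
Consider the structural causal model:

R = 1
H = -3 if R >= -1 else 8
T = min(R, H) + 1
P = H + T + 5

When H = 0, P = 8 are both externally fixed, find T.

The joint intervention fixes H = 0, P = 8, removing each variable's own equation.
T = min(R, H) + 1  [with R=1, H=0]  = 1

1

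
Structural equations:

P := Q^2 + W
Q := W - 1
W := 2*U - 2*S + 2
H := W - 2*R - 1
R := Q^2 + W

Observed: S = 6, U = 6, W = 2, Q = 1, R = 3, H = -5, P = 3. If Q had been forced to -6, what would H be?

Under do(Q=-6), the mechanism Q := W - 1 is discarded; Q is fixed at -6.
W = 2*U - 2*S + 2  [with U=6, S=6]  = 2
R = Q^2 + W  [with Q=-6, W=2]  = 38
H = W - 2*R - 1  [with W=2, R=38]  = -75

-75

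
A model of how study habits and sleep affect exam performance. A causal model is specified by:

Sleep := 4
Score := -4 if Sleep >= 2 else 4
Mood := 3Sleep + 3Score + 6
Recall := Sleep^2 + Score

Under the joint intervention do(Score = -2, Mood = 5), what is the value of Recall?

14

Setting Score = -2, Mood = 5 by intervention discards those variables' equations.
Recall = Sleep^2 + Score  [with Sleep=4, Score=-2]  = 14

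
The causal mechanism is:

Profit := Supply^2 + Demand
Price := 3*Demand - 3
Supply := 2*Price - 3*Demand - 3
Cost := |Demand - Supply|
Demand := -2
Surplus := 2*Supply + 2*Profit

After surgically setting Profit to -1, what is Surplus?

-32

The intervention breaks the incoming arrows to Profit: Profit := Supply^2 + Demand no longer applies, and Profit = -1.
Price = 3*Demand - 3  [with Demand=-2]  = -9
Supply = 2*Price - 3*Demand - 3  [with Price=-9, Demand=-2]  = -15
Surplus = 2*Supply + 2*Profit  [with Supply=-15, Profit=-1]  = -32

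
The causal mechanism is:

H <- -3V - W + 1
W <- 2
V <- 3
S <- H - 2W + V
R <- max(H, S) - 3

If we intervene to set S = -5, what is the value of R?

Intervening sets S = -5 and removes its equation (S <- H - 2W + V).
H = -3V - W + 1  [with V=3, W=2]  = -10
R = max(H, S) - 3  [with H=-10, S=-5]  = -8

-8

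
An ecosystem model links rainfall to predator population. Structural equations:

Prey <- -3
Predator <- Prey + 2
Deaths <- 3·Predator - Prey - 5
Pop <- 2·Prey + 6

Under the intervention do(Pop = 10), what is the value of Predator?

The intervention breaks the incoming arrows to Pop: Pop <- 2·Prey + 6 no longer applies, and Pop = 10.
Since Predator is not a descendant of the intervened variable, it is unaffected.
Predator = Prey + 2  [with Prey=-3]  = -1

-1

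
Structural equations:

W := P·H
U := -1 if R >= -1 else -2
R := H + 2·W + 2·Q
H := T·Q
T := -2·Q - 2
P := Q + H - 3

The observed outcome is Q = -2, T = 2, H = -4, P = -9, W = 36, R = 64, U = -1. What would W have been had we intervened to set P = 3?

Intervening sets P = 3 and removes its equation (P := Q + H - 3).
T = -2·Q - 2  [with Q=-2]  = 2
H = T·Q  [with T=2, Q=-2]  = -4
W = P·H  [with P=3, H=-4]  = -12

-12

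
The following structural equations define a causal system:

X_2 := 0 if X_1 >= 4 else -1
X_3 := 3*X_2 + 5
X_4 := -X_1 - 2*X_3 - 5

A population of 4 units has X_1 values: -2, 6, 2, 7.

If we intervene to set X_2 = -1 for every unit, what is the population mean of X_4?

The intervention sets X_2=-1 in all 4 units regardless of X_1. Recomputing X_4 per unit gives -7, -15, -11, -16; average -12.25.

-12.25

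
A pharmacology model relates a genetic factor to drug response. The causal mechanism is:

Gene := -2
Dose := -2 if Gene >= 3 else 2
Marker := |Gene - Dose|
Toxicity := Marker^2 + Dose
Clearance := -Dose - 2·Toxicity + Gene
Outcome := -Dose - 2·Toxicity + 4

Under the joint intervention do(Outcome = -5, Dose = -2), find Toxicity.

-2

Under do(Outcome = -5, Dose = -2), each intervened variable's structural equation is replaced by its fixed value.
Marker = |Gene - Dose|  [with Gene=-2, Dose=-2]  = 0
Toxicity = Marker^2 + Dose  [with Marker=0, Dose=-2]  = -2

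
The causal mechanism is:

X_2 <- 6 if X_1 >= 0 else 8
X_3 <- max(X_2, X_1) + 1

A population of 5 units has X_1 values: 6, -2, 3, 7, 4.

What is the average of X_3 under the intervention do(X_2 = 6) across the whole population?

Under do(X_2=6), X_2's equation is replaced by X_2=6 for every unit. Per-unit X_3: 7, 7, 7, 8, 7. Mean = 7.2.

7.2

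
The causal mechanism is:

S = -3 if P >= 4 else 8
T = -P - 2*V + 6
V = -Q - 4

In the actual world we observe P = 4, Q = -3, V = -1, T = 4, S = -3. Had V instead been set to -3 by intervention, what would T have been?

The intervention breaks the incoming arrows to V: V = -Q - 4 no longer applies, and V = -3.
T = -P - 2*V + 6  [with P=4, V=-3]  = 8

8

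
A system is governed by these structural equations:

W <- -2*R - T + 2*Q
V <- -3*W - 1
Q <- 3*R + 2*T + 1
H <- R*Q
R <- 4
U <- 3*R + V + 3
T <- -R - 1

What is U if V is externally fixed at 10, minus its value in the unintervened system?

Under do(V=10), the mechanism V <- -3*W - 1 is discarded; V is fixed at 10.
U = 3*R + V + 3  [with R=4, V=10]  = 25
Without intervention: T = -R - 1  [with R=4]  = -5; Q = 3*R + 2*T + 1  [with R=4, T=-5]  = 3; W = -2*R - T + 2*Q  [with R=4, T=-5, Q=3]  = 3; V = -3*W - 1  [with W=3]  = -10; U = 3*R + V + 3  [with R=4, V=-10]  = 5.
Change = 25 − 5 = 20.

20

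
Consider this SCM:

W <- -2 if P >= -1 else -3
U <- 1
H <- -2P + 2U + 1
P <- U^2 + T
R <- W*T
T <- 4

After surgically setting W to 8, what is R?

32

The intervention breaks the incoming arrows to W: W <- -2 if P >= -1 else -3 no longer applies, and W = 8.
R = W*T  [with W=8, T=4]  = 32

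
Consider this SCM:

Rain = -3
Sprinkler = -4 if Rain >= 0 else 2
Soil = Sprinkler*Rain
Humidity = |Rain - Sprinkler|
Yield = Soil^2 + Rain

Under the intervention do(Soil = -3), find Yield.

6

do(Soil=-3) replaces the equation Soil = Sprinkler*Rain with the constant Soil = -3.
Yield = Soil^2 + Rain  [with Soil=-3, Rain=-3]  = 6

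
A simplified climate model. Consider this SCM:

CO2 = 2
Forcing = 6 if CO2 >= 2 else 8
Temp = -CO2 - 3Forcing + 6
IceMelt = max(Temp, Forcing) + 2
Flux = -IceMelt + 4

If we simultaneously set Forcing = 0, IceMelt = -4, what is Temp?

The joint intervention fixes Forcing = 0, IceMelt = -4, removing each variable's own equation.
Temp = -CO2 - 3Forcing + 6  [with CO2=2, Forcing=0]  = 4

4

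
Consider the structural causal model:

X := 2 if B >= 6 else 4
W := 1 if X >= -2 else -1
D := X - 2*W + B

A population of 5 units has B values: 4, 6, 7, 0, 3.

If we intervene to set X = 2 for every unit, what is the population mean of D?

The intervention sets X=2 in all 5 units regardless of B. Recomputing D per unit gives 4, 6, 7, 0, 3; average 4.

4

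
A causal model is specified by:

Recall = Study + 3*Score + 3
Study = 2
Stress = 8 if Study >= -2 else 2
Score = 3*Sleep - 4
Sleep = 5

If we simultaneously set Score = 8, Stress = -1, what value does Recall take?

The joint intervention fixes Score = 8, Stress = -1, removing each variable's own equation.
Recall = Study + 3*Score + 3  [with Study=2, Score=8]  = 29

29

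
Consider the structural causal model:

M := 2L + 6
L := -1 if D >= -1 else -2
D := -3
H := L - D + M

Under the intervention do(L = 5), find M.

The intervention breaks the incoming arrows to L: L := -1 if D >= -1 else -2 no longer applies, and L = 5.
M = 2L + 6  [with L=5]  = 16

16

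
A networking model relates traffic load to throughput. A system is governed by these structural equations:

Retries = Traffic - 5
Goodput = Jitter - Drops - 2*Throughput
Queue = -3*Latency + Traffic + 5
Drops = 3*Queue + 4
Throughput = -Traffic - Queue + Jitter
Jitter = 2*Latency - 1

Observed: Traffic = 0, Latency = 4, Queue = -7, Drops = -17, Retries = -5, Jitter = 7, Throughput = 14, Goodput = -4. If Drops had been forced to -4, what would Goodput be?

-17

do(Drops=-4) replaces the equation Drops = 3*Queue + 4 with the constant Drops = -4.
Queue = -3*Latency + Traffic + 5  [with Latency=4, Traffic=0]  = -7
Jitter = 2*Latency - 1  [with Latency=4]  = 7
Throughput = -Traffic - Queue + Jitter  [with Traffic=0, Queue=-7, Jitter=7]  = 14
Goodput = Jitter - Drops - 2*Throughput  [with Jitter=7, Drops=-4, Throughput=14]  = -17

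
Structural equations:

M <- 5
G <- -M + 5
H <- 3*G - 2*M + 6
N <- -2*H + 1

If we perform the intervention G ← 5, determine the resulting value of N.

-21

Under do(G=5), the mechanism G <- -M + 5 is discarded; G is fixed at 5.
H = 3*G - 2*M + 6  [with G=5, M=5]  = 11
N = -2*H + 1  [with H=11]  = -21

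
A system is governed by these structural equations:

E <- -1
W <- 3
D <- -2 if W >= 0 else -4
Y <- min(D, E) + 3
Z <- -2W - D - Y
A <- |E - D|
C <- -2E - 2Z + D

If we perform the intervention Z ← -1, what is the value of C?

2

Under do(Z=-1), the mechanism Z <- -2W - D - Y is discarded; Z is fixed at -1.
D = -2 if W >= 0 else -4  [with W=3]  = -2
C = -2E - 2Z + D  [with E=-1, Z=-1, D=-2]  = 2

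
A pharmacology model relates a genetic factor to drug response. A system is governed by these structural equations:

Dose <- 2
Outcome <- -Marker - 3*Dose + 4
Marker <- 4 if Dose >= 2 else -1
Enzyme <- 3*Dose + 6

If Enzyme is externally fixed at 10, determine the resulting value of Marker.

4

The intervention breaks the incoming arrows to Enzyme: Enzyme <- 3*Dose + 6 no longer applies, and Enzyme = 10.
Since Marker is not a descendant of the intervened variable, it is unaffected.
Marker = 4 if Dose >= 2 else -1  [with Dose=2]  = 4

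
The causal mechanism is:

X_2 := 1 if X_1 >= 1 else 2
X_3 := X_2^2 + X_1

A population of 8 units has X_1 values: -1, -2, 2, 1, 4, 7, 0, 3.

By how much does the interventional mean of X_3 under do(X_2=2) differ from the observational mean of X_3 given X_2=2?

Under do(X_2=2), X_2's equation is replaced by X_2=2 for every unit. Per-unit X_3: 3, 2, 6, 5, 8, 11, 4, 7. Mean = 5.75.
Conditioning on X_2=2 selects the 3 unit(s) with X_1 ∈ {-1, -2, 0}. Their X_3 values: 3, 2, 4. Mean = 3.
Difference = 5.75 − 3 = 2.75.

2.75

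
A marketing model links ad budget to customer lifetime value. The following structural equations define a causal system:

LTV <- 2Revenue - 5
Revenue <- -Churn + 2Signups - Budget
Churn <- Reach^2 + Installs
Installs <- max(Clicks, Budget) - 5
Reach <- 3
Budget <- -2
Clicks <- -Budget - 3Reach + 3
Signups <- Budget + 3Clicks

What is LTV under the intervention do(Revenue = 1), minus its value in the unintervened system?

do(Revenue=1) replaces the equation Revenue <- -Churn + 2Signups - Budget with the constant Revenue = 1.
LTV = 2Revenue - 5  [with Revenue=1]  = -3
Without intervention: Clicks = -Budget - 3Reach + 3  [with Budget=-2, Reach=3]  = -4; Installs = max(Clicks, Budget) - 5  [with Clicks=-4, Budget=-2]  = -7; Signups = Budget + 3Clicks  [with Budget=-2, Clicks=-4]  = -14; Churn = Reach^2 + Installs  [with Reach=3, Installs=-7]  = 2; Revenue = -Churn + 2Signups - Budget  [with Churn=2, Signups=-14, Budget=-2]  = -28; LTV = 2Revenue - 5  [with Revenue=-28]  = -61.
Change = -3 − (-61) = 58.

58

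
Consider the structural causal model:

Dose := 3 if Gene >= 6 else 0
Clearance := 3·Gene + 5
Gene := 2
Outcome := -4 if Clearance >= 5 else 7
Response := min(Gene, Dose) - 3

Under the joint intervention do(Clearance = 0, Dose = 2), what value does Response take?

Setting Clearance = 0, Dose = 2 by intervention discards those variables' equations.
Response = min(Gene, Dose) - 3  [with Gene=2, Dose=2]  = -1

-1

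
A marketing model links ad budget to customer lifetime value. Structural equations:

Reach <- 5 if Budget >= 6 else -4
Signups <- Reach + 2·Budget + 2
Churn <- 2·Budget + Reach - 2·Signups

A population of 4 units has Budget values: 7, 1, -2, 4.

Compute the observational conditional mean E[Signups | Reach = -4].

0

Conditioning on Reach=-4 selects the 3 unit(s) with Budget ∈ {1, -2, 4}. Their Signups values: 0, -6, 6. Mean = 0.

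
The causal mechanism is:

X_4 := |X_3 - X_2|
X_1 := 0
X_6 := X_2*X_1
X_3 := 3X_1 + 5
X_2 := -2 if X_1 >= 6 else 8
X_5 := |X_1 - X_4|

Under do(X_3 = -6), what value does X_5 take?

do(X_3=-6) replaces the equation X_3 := 3X_1 + 5 with the constant X_3 = -6.
X_2 = -2 if X_1 >= 6 else 8  [with X_1=0]  = 8
X_4 = |X_3 - X_2|  [with X_3=-6, X_2=8]  = 14
X_5 = |X_1 - X_4|  [with X_1=0, X_4=14]  = 14

14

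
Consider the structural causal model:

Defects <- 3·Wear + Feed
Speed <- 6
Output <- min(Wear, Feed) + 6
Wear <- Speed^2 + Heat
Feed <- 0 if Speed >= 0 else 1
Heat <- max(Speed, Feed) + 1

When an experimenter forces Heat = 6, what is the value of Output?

The intervention breaks the incoming arrows to Heat: Heat <- max(Speed, Feed) + 1 no longer applies, and Heat = 6.
Feed = 0 if Speed >= 0 else 1  [with Speed=6]  = 0
Wear = Speed^2 + Heat  [with Speed=6, Heat=6]  = 42
Output = min(Wear, Feed) + 6  [with Wear=42, Feed=0]  = 6

6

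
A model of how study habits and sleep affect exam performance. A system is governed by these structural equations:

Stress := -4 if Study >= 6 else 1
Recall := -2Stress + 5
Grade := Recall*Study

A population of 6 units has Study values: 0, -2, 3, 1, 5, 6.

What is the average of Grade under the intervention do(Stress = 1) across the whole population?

6.5

Every unit gets Stress=1 under the intervention. Grade values become 0, -6, 9, 3, 15, 18; E[Grade|do(Stress=1)] = 6.5.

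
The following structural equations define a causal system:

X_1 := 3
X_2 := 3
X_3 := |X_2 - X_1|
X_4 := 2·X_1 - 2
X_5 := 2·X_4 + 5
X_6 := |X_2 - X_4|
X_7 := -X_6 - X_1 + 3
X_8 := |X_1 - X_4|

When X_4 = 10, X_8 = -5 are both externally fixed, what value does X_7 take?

Setting X_4 = 10, X_8 = -5 by intervention discards those variables' equations.
X_6 = |X_2 - X_4|  [with X_2=3, X_4=10]  = 7
X_7 = -X_6 - X_1 + 3  [with X_6=7, X_1=3]  = -7

-7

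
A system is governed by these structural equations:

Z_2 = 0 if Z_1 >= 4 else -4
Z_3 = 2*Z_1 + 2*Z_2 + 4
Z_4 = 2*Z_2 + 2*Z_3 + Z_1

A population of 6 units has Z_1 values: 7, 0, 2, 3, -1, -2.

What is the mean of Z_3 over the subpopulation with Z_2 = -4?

-3.2

Observing Z_2=-4 restricts to units where Z_2's equation naturally yields -4: Z_1 ∈ {0, 2, 3, -1, -2}. In that subpopulation Z_3 = -4, 0, 2, -6, -8, mean -3.2.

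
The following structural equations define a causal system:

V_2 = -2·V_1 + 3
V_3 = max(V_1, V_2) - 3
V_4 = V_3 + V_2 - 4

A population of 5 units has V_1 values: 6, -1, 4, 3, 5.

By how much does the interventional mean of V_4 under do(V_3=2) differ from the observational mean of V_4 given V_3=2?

The intervention sets V_3=2 in all 5 units regardless of V_1. Recomputing V_4 per unit gives -11, 3, -7, -5, -9; average -5.8.
E[V_4|V_3=2] averages over only the 2 units with V_3=2 (V_1 = -1, 5): V_4 = 3, -9, mean -3.
Difference = -5.8 − (-3) = -2.8.

-2.8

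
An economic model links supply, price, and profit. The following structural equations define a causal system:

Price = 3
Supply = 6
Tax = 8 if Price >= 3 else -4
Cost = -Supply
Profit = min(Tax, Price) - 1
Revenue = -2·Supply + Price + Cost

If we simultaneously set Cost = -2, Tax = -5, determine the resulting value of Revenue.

The joint intervention fixes Cost = -2, Tax = -5, removing each variable's own equation.
Revenue = -2·Supply + Price + Cost  [with Supply=6, Price=3, Cost=-2]  = -11

-11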